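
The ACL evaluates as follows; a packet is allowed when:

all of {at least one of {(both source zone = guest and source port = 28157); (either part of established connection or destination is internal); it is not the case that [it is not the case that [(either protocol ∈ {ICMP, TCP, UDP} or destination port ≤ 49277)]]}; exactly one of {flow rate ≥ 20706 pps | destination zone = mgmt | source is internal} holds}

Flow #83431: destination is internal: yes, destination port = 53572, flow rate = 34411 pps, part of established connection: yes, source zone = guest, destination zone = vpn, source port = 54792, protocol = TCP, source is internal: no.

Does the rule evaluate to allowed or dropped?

Allowed

Atomic conditions:
  source zone = guest: guest == guest is true
  source port = 28157: 54792 == 28157 is false
  part of established connection: yes → true
  destination is internal: yes → true
  protocol ∈ {ICMP, TCP, UDP}: TCP is in the set → true
  destination port ≤ 49277: 53572 ≤ 49277 is false
  flow rate ≥ 20706 pps: 34411 ≥ 20706 is true
  destination zone = mgmt: vpn == mgmt is false
  source is internal: no → false
Combine:
[1.1] true AND false = false
[1.2] true OR true = true
[1.3.1.1] true OR false = true
[1.3.1] NOT true = false
[1.3] NOT false = true
[1] false OR true OR true = true
[2] exactly-one(true, false, false) = true
[root] true AND true = true
Overall: true → allowed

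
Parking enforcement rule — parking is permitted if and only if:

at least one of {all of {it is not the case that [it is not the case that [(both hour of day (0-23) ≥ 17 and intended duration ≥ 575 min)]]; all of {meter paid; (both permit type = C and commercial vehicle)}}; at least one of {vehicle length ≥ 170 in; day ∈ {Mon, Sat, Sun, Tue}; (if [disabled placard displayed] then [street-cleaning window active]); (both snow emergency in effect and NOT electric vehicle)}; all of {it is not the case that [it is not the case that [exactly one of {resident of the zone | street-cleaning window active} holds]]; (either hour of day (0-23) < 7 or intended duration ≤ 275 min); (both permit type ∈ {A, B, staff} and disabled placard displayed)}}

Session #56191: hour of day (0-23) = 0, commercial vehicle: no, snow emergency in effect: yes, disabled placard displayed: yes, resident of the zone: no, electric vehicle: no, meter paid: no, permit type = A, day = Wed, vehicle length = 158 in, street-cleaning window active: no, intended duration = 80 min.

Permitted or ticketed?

Atomic conditions:
  hour of day (0-23) ≥ 17: 0 ≥ 17 is false
  intended duration ≥ 575 min: 80 ≥ 575 is false
  meter paid: no → false
  permit type = C: A == C is false
  commercial vehicle: no → false
  vehicle length ≥ 170 in: 158 ≥ 170 is false
  day ∈ {Mon, Sat, Sun, Tue}: Wed is not in the set → false
  disabled placard displayed: yes → true
  street-cleaning window active: no → false
  snow emergency in effect: yes → true
  NOT electric vehicle: no → true
  resident of the zone: no → false
  hour of day (0-23) < 7: 0 < 7 is true
  intended duration ≤ 275 min: 80 ≤ 275 is true
  permit type ∈ {A, B, staff}: A is in the set → true
Combine:
[1.1.1.1] false AND false = false
[1.1.1] NOT false = true
[1.1] NOT true = false
[1.2.2] false AND false = false
[1.2] false AND false = false
[1] false AND false = false
[2.3] true → false = false
[2.4] true AND true = true
[2] false OR false OR false OR true = true
[3.1.1.1] exactly-one(false, false) = false
[3.1.1] NOT false = true
[3.1] NOT true = false
[3.2] true OR true = true
[3.3] true AND true = true
[3] false AND true AND true = false
[root] false OR true OR false = true
Overall: true → permitted

Permitted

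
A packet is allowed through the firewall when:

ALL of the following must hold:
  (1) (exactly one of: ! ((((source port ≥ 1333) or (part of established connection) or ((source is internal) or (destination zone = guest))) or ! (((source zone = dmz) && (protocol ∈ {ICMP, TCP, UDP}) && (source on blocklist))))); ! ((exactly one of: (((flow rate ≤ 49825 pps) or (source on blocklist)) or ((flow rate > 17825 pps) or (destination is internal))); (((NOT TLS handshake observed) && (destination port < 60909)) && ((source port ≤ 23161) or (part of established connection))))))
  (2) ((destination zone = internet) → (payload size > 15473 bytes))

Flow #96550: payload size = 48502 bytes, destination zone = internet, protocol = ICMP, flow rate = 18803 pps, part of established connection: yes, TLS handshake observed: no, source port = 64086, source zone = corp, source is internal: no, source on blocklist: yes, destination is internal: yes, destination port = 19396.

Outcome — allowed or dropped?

Allowed

Atomic conditions:
  source port ≥ 1333: 64086 ≥ 1333 is true
  part of established connection: yes → true
  source is internal: no → false
  destination zone = guest: internet == guest is false
  source zone = dmz: corp == dmz is false
  protocol ∈ {ICMP, TCP, UDP}: ICMP is in the set → true
  source on blocklist: yes → true
  flow rate ≤ 49825 pps: 18803 ≤ 49825 is true
  flow rate > 17825 pps: 18803 > 17825 is true
  destination is internal: yes → true
  NOT TLS handshake observed: no → true
  destination port < 60909: 19396 < 60909 is true
  source port ≤ 23161: 64086 ≤ 23161 is false
  destination zone = internet: internet == internet is true
  payload size > 15473 bytes: 48502 > 15473 is true
Combine:
[1.1.1.1.3] false OR false = false
[1.1.1.1] true OR true OR false = true
[1.1.1.2.1] false AND true AND true = false
[1.1.1.2] NOT false = true
[1.1.1] true OR true = true
[1.1] NOT true = false
[1.2.1.1.1] true OR true = true
[1.2.1.1.2] true OR true = true
[1.2.1.1] true OR true = true
[1.2.1.2.1] true AND true = true
[1.2.1.2.2] false OR true = true
[1.2.1.2] true AND true = true
[1.2.1] exactly-one(true, true) = false
[1.2] NOT false = true
[1] exactly-one(false, true) = true
[2] true → true = true
[root] true AND true = true
Overall: true → allowed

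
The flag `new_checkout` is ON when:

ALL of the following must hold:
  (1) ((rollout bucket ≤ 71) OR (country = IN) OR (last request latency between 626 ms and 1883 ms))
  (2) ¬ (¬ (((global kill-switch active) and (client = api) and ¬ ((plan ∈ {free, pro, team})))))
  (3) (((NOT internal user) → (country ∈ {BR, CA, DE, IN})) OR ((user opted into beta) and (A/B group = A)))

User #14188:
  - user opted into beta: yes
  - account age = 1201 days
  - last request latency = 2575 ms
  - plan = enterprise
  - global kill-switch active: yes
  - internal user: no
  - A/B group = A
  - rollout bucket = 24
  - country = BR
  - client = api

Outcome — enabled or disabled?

Atomic conditions:
  rollout bucket ≤ 71: 24 ≤ 71 is true
  country = IN: BR == IN is false
  last request latency between 626 ms and 1883 ms: 2575 in [626, 1883] is false
  global kill-switch active: yes → true
  client = api: api == api is true
  plan ∈ {free, pro, team}: enterprise is not in the set → false
  NOT internal user: no → true
  country ∈ {BR, CA, DE, IN}: BR is in the set → true
  user opted into beta: yes → true
  A/B group = A: A == A is true
Combine:
[1] true OR false OR false = true
[2.1.1.3] NOT false = true
[2.1.1] true AND true AND true = true
[2.1] NOT true = false
[2] NOT false = true
[3.1] true → true = true
[3.2] true AND true = true
[3] true OR true = true
[root] true AND true AND true = true
Overall: true → enabled

Enabled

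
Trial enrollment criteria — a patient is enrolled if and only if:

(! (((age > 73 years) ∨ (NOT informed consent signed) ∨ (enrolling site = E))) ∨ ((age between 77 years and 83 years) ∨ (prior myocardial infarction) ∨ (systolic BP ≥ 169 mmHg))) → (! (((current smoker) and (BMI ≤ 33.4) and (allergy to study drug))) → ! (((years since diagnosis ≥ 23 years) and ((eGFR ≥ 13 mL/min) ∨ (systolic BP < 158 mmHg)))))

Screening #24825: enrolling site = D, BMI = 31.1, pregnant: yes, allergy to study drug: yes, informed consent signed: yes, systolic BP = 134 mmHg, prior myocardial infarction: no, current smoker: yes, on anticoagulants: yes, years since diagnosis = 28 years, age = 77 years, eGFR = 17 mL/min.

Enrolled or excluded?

Atomic conditions:
  age > 73 years: 77 > 73 is true
  NOT informed consent signed: yes → false
  enrolling site = E: D == E is false
  age between 77 years and 83 years: 77 in [77, 83] is true
  prior myocardial infarction: no → false
  systolic BP ≥ 169 mmHg: 134 ≥ 169 is false
  current smoker: yes → true
  BMI ≤ 33.4: 31.1 ≤ 33.4 is true
  allergy to study drug: yes → true
  years since diagnosis ≥ 23 years: 28 ≥ 23 is true
  eGFR ≥ 13 mL/min: 17 ≥ 13 is true
  systolic BP < 158 mmHg: 134 < 158 is true
Combine:
[1.1.1] true OR false OR false = true
[1.1] NOT true = false
[1.2] true OR false OR false = true
[1] false OR true = true
[2.1.1] true AND true AND true = true
[2.1] NOT true = false
[2.2.1.2] true OR true = true
[2.2.1] true AND true = true
[2.2] NOT true = false
[2] false → false (antecedent false ⇒ implication holds) = true
[root] true → true = true
Overall: true → enrolled

Enrolled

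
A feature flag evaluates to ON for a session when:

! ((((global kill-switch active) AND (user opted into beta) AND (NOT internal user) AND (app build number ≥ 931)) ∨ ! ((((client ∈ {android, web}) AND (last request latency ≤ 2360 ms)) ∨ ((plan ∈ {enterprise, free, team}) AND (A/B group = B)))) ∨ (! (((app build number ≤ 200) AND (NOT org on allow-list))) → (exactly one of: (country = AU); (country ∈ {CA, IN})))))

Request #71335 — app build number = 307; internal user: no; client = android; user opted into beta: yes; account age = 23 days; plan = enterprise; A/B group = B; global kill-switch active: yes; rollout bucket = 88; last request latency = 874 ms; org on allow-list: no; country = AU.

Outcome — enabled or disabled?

Disabled

Atomic conditions:
  global kill-switch active: yes → true
  user opted into beta: yes → true
  NOT internal user: no → true
  app build number ≥ 931: 307 ≥ 931 is false
  client ∈ {android, web}: android is in the set → true
  last request latency ≤ 2360 ms: 874 ≤ 2360 is true
  plan ∈ {enterprise, free, team}: enterprise is in the set → true
  A/B group = B: B == B is true
  app build number ≤ 200: 307 ≤ 200 is false
  NOT org on allow-list: no → true
  country = AU: AU == AU is true
  country ∈ {CA, IN}: AU is not in the set → false
Combine:
[1.1] true AND true AND true AND false = false
[1.2.1.1] true AND true = true
[1.2.1.2] true AND true = true
[1.2.1] true OR true = true
[1.2] NOT true = false
[1.3.1.1] false AND true = false
[1.3.1] NOT false = true
[1.3.2] exactly-one(true, false) = true
[1.3] true → true = true
[1] false OR false OR true = true
[root] NOT true = false
Overall: false → disabled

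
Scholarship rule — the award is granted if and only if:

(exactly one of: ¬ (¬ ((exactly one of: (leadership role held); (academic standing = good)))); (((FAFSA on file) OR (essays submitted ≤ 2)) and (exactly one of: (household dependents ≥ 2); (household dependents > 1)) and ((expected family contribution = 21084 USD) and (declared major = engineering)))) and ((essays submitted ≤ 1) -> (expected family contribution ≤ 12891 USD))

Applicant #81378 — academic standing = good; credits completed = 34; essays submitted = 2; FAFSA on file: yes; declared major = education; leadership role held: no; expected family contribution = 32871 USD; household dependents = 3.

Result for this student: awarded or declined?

Atomic conditions:
  leadership role held: no → false
  academic standing = good: good == good is true
  FAFSA on file: yes → true
  essays submitted ≤ 2: 2 ≤ 2 is true
  household dependents ≥ 2: 3 ≥ 2 is true
  household dependents > 1: 3 > 1 is true
  expected family contribution = 21084 USD: 32871 == 21084 is false
  declared major = engineering: education == engineering is false
  essays submitted ≤ 1: 2 ≤ 1 is false
  expected family contribution ≤ 12891 USD: 32871 ≤ 12891 is false
Combine:
[1.1.1.1] exactly-one(false, true) = true
[1.1.1] NOT true = false
[1.1] NOT false = true
[1.2.1] true OR true = true
[1.2.2] exactly-one(true, true) = false
[1.2.3] false AND false = false
[1.2] true AND false AND false = false
[1] exactly-one(true, false) = true
[2] false → false (antecedent false ⇒ implication holds) = true
[root] true AND true = true
Overall: true → awarded

Awarded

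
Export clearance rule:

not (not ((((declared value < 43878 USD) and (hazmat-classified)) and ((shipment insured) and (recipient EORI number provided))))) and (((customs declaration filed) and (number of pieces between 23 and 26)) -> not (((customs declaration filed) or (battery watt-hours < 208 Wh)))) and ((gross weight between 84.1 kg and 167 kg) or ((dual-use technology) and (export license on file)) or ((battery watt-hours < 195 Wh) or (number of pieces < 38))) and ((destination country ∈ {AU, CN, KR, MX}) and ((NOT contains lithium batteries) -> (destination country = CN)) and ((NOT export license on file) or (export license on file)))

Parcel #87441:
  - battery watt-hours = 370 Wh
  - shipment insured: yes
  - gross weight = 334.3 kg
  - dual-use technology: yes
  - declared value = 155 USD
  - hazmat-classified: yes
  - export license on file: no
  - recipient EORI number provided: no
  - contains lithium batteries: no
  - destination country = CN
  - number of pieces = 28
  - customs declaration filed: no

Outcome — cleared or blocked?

Blocked

Atomic conditions:
  declared value < 43878 USD: 155 < 43878 is true
  hazmat-classified: yes → true
  shipment insured: yes → true
  recipient EORI number provided: no → false
  customs declaration filed: no → false
  number of pieces between 23 and 26: 28 in [23, 26] is false
  battery watt-hours < 208 Wh: 370 < 208 is false
  gross weight between 84.1 kg and 167 kg: 334.3 in [84.1, 167] is false
  dual-use technology: yes → true
  export license on file: no → false
  battery watt-hours < 195 Wh: 370 < 195 is false
  number of pieces < 38: 28 < 38 is true
  destination country ∈ {AU, CN, KR, MX}: CN is in the set → true
  NOT contains lithium batteries: no → true
  destination country = CN: CN == CN is true
  NOT export license on file: no → true
Combine:
[1.1.1.1] true AND true = true
[1.1.1.2] true AND false = false
[1.1.1] true AND false = false
[1.1] NOT false = true
[1] NOT true = false
[2.1] false AND false = false
[2.2.1] false OR false = false
[2.2] NOT false = true
[2] false → true (antecedent false ⇒ implication holds) = true
[3.2] true AND false = false
[3.3] false OR true = true
[3] false OR false OR true = true
[4.2] true → true = true
[4.3] true OR false = true
[4] true AND true AND true = true
[root] false AND true AND true AND true = false
Overall: false → blocked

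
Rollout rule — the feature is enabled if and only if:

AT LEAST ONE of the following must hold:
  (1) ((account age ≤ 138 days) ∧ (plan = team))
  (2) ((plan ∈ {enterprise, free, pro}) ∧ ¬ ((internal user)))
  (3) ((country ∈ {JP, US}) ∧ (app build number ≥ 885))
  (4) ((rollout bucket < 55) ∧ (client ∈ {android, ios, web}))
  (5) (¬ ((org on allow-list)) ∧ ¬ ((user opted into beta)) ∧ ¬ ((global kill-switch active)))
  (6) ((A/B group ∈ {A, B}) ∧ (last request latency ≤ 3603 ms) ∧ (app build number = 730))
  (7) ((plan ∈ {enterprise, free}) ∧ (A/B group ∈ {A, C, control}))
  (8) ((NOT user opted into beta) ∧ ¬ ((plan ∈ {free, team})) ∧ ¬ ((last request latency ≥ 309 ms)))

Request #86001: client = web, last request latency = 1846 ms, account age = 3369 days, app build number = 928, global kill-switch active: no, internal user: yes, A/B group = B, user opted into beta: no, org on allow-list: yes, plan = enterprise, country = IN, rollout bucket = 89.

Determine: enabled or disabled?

Atomic conditions:
  account age ≤ 138 days: 3369 ≤ 138 is false
  plan = team: enterprise == team is false
  plan ∈ {enterprise, free, pro}: enterprise is in the set → true
  internal user: yes → true
  country ∈ {JP, US}: IN is not in the set → false
  app build number ≥ 885: 928 ≥ 885 is true
  rollout bucket < 55: 89 < 55 is false
  client ∈ {android, ios, web}: web is in the set → true
  org on allow-list: yes → true
  user opted into beta: no → false
  global kill-switch active: no → false
  A/B group ∈ {A, B}: B is in the set → true
  last request latency ≤ 3603 ms: 1846 ≤ 3603 is true
  app build number = 730: 928 == 730 is false
  plan ∈ {enterprise, free}: enterprise is in the set → true
  A/B group ∈ {A, C, control}: B is not in the set → false
  NOT user opted into beta: no → true
  plan ∈ {free, team}: enterprise is not in the set → false
  last request latency ≥ 309 ms: 1846 ≥ 309 is true
Combine:
[1] false AND false = false
[2.2] NOT true = false
[2] true AND false = false
[3] false AND true = false
[4] false AND true = false
[5.1] NOT true = false
[5.2] NOT false = true
[5.3] NOT false = true
[5] false AND true AND true = false
[6] true AND true AND false = false
[7] true AND false = false
[8.2] NOT false = true
[8.3] NOT true = false
[8] true AND true AND false = false
[root] false OR false OR false OR false OR false OR false OR false OR false = false
Overall: false → disabled

Disabled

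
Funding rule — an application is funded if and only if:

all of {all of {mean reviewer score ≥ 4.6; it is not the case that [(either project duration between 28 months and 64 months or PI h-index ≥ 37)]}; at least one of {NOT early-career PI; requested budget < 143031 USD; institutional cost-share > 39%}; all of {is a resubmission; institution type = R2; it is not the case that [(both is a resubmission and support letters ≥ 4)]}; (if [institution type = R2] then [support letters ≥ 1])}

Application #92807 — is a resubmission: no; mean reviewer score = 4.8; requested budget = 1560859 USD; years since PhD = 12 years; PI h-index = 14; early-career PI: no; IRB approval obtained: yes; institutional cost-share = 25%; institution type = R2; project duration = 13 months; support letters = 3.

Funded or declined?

Declined

Atomic conditions:
  mean reviewer score ≥ 4.6: 4.8 ≥ 4.6 is true
  project duration between 28 months and 64 months: 13 in [28, 64] is false
  PI h-index ≥ 37: 14 ≥ 37 is false
  NOT early-career PI: no → true
  requested budget < 143031 USD: 1560859 < 143031 is false
  institutional cost-share > 39%: 25 > 39 is false
  is a resubmission: no → false
  institution type = R2: R2 == R2 is true
  support letters ≥ 4: 3 ≥ 4 is false
  support letters ≥ 1: 3 ≥ 1 is true
Combine:
[1.2.1] false OR false = false
[1.2] NOT false = true
[1] true AND true = true
[2] true OR false OR false = true
[3.3.1] false AND false = false
[3.3] NOT false = true
[3] false AND true AND true = false
[4] true → true = true
[root] true AND true AND false AND true = false
Overall: false → declined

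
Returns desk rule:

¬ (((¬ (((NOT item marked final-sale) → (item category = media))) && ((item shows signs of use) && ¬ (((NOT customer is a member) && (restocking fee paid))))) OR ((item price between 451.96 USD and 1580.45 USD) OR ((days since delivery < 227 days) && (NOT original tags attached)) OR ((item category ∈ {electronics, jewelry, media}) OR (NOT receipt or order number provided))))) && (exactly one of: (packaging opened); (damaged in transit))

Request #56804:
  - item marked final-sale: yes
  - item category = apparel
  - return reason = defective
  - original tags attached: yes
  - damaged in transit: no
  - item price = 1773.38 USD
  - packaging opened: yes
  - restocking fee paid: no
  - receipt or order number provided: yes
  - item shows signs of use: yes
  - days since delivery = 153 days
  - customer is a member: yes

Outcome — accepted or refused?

Atomic conditions:
  NOT item marked final-sale: yes → false
  item category = media: apparel == media is false
  item shows signs of use: yes → true
  NOT customer is a member: yes → false
  restocking fee paid: no → false
  item price between 451.96 USD and 1580.45 USD: 1773.38 in [451.96, 1580.45] is false
  days since delivery < 227 days: 153 < 227 is true
  NOT original tags attached: yes → false
  item category ∈ {electronics, jewelry, media}: apparel is not in the set → false
  NOT receipt or order number provided: yes → false
  packaging opened: yes → true
  damaged in transit: no → false
Combine:
[1.1.1.1.1] false → false (antecedent false ⇒ implication holds) = true
[1.1.1.1] NOT true = false
[1.1.1.2.2.1] false AND false = false
[1.1.1.2.2] NOT false = true
[1.1.1.2] true AND true = true
[1.1.1] false AND true = false
[1.1.2.2] true AND false = false
[1.1.2.3] false OR false = false
[1.1.2] false OR false OR false = false
[1.1] false OR false = false
[1] NOT false = true
[2] exactly-one(true, false) = true
[root] true AND true = true
Overall: true → accepted

Accepted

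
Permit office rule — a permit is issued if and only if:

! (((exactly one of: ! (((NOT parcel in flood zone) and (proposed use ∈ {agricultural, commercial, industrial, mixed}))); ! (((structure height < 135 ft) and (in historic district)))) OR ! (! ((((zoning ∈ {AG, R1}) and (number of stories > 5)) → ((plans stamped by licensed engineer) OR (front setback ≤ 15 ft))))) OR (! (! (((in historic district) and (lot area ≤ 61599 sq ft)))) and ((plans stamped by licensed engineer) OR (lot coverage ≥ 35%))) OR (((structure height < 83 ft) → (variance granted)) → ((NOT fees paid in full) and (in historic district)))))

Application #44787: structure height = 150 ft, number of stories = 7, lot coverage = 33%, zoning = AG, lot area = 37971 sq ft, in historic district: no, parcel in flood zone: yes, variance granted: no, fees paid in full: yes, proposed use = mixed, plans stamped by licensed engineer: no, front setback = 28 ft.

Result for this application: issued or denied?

Atomic conditions:
  NOT parcel in flood zone: yes → false
  proposed use ∈ {agricultural, commercial, industrial, mixed}: mixed is in the set → true
  structure height < 135 ft: 150 < 135 is false
  in historic district: no → false
  zoning ∈ {AG, R1}: AG is in the set → true
  number of stories > 5: 7 > 5 is true
  plans stamped by licensed engineer: no → false
  front setback ≤ 15 ft: 28 ≤ 15 is false
  lot area ≤ 61599 sq ft: 37971 ≤ 61599 is true
  lot coverage ≥ 35%: 33 ≥ 35 is false
  structure height < 83 ft: 150 < 83 is false
  variance granted: no → false
  NOT fees paid in full: yes → false
Combine:
[1.1.1.1] false AND true = false
[1.1.1] NOT false = true
[1.1.2.1] false AND false = false
[1.1.2] NOT false = true
[1.1] exactly-one(true, true) = false
[1.2.1.1.1] true AND true = true
[1.2.1.1.2] false OR false = false
[1.2.1.1] true → false = false
[1.2.1] NOT false = true
[1.2] NOT true = false
[1.3.1.1.1] false AND true = false
[1.3.1.1] NOT false = true
[1.3.1] NOT true = false
[1.3.2] false OR false = false
[1.3] false AND false = false
[1.4.1] false → false (antecedent false ⇒ implication holds) = true
[1.4.2] false AND false = false
[1.4] true → false = false
[1] false OR false OR false OR false = false
[root] NOT false = true
Overall: true → issued

Issued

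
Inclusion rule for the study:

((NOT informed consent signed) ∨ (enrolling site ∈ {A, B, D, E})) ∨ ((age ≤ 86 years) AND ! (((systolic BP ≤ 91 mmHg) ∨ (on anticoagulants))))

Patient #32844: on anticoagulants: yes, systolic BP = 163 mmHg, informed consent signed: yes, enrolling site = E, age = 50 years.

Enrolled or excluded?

Enrolled

Atomic conditions:
  NOT informed consent signed: yes → false
  enrolling site ∈ {A, B, D, E}: E is in the set → true
  age ≤ 86 years: 50 ≤ 86 is true
  systolic BP ≤ 91 mmHg: 163 ≤ 91 is false
  on anticoagulants: yes → true
Combine:
[1] false OR true = true
[2.2.1] false OR true = true
[2.2] NOT true = false
[2] true AND false = false
[root] true OR false = true
Overall: true → enrolled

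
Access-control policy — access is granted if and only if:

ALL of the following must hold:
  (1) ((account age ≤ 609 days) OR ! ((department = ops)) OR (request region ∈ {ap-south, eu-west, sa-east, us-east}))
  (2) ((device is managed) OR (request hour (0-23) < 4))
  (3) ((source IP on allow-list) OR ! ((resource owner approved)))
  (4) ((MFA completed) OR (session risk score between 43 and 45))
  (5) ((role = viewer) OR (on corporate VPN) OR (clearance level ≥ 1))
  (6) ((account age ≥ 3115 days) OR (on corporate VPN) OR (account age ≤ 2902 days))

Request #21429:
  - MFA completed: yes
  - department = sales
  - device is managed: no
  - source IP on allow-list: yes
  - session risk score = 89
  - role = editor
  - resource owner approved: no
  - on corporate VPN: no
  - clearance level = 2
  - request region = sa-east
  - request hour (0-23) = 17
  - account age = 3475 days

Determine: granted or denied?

Denied

Atomic conditions:
  account age ≤ 609 days: 3475 ≤ 609 is false
  department = ops: sales == ops is false
  request region ∈ {ap-south, eu-west, sa-east, us-east}: sa-east is in the set → true
  device is managed: no → false
  request hour (0-23) < 4: 17 < 4 is false
  source IP on allow-list: yes → true
  resource owner approved: no → false
  MFA completed: yes → true
  session risk score between 43 and 45: 89 in [43, 45] is false
  role = viewer: editor == viewer is false
  on corporate VPN: no → false
  clearance level ≥ 1: 2 ≥ 1 is true
  account age ≥ 3115 days: 3475 ≥ 3115 is true
  account age ≤ 2902 days: 3475 ≤ 2902 is false
Combine:
[1.2] NOT false = true
[1] false OR true OR true = true
[2] false OR false = false
[3.2] NOT false = true
[3] true OR true = true
[4] true OR false = true
[5] false OR false OR true = true
[6] true OR false OR false = true
[root] true AND false AND true AND true AND true AND true = false
Overall: false → denied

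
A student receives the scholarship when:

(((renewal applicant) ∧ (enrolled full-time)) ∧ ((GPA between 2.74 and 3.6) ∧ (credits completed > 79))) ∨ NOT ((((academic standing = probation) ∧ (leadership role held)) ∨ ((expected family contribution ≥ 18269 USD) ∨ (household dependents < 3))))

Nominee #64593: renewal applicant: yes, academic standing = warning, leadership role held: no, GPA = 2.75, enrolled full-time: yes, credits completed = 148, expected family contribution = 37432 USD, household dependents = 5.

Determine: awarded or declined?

Atomic conditions:
  renewal applicant: yes → true
  enrolled full-time: yes → true
  GPA between 2.74 and 3.6: 2.75 in [2.74, 3.6] is true
  credits completed > 79: 148 > 79 is true
  academic standing = probation: warning == probation is false
  leadership role held: no → false
  expected family contribution ≥ 18269 USD: 37432 ≥ 18269 is true
  household dependents < 3: 5 < 3 is false
Combine:
[1.1] true AND true = true
[1.2] true AND true = true
[1] true AND true = true
[2.1.1] false AND false = false
[2.1.2] true OR false = true
[2.1] false OR true = true
[2] NOT true = false
[root] true OR false = true
Overall: true → awarded

Awarded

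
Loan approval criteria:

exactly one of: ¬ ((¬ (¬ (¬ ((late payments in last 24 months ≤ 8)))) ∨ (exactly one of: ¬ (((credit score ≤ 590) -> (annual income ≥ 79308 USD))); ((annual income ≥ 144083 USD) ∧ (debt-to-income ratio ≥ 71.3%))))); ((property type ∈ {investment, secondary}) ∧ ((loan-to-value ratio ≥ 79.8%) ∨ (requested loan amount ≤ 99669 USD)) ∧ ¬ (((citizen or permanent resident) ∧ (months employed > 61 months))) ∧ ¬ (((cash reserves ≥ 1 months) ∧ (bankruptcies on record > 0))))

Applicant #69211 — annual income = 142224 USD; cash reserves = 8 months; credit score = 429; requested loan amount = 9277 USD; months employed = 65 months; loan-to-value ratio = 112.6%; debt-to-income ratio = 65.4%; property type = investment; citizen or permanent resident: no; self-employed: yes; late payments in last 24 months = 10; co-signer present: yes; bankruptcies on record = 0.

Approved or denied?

Atomic conditions:
  late payments in last 24 months ≤ 8: 10 ≤ 8 is false
  credit score ≤ 590: 429 ≤ 590 is true
  annual income ≥ 79308 USD: 142224 ≥ 79308 is true
  annual income ≥ 144083 USD: 142224 ≥ 144083 is false
  debt-to-income ratio ≥ 71.3%: 65.4 ≥ 71.3 is false
  property type ∈ {investment, secondary}: investment is in the set → true
  loan-to-value ratio ≥ 79.8%: 112.6 ≥ 79.8 is true
  requested loan amount ≤ 99669 USD: 9277 ≤ 99669 is true
  citizen or permanent resident: no → false
  months employed > 61 months: 65 > 61 is true
  cash reserves ≥ 1 months: 8 ≥ 1 is true
  bankruptcies on record > 0: 0 > 0 is false
Combine:
[1.1.1.1.1] NOT false = true
[1.1.1.1] NOT true = false
[1.1.1] NOT false = true
[1.1.2.1.1] true → true = true
[1.1.2.1] NOT true = false
[1.1.2.2] false AND false = false
[1.1.2] exactly-one(false, false) = false
[1.1] true OR false = true
[1] NOT true = false
[2.2] true OR true = true
[2.3.1] false AND true = false
[2.3] NOT false = true
[2.4.1] true AND false = false
[2.4] NOT false = true
[2] true AND true AND true AND true = true
[root] exactly-one(false, true) = true
Overall: true → approved

Approved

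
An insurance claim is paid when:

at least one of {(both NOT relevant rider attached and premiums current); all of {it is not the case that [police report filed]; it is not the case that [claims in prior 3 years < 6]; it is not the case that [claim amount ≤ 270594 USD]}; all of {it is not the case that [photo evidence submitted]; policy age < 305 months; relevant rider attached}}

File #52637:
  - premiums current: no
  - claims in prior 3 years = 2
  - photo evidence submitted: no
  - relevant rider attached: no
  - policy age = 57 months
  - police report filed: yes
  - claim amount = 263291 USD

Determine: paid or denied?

Atomic conditions:
  NOT relevant rider attached: no → true
  premiums current: no → false
  police report filed: yes → true
  claims in prior 3 years < 6: 2 < 6 is true
  claim amount ≤ 270594 USD: 263291 ≤ 270594 is true
  photo evidence submitted: no → false
  policy age < 305 months: 57 < 305 is true
  relevant rider attached: no → false
Combine:
[1] true AND false = false
[2.1] NOT true = false
[2.2] NOT true = false
[2.3] NOT true = false
[2] false AND false AND false = false
[3.1] NOT false = true
[3] true AND true AND false = false
[root] false OR false OR false = false
Overall: false → denied

Denied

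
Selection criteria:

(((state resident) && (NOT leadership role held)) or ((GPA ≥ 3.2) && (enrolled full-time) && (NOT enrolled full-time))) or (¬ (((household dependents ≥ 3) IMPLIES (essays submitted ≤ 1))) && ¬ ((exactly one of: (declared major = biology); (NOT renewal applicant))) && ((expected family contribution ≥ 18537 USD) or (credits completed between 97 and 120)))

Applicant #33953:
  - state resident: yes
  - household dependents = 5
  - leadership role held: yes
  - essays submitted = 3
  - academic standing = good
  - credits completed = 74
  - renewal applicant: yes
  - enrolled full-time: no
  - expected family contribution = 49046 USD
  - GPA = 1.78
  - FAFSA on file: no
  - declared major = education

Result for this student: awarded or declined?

Atomic conditions:
  state resident: yes → true
  NOT leadership role held: yes → false
  GPA ≥ 3.2: 1.78 ≥ 3.2 is false
  enrolled full-time: no → false
  NOT enrolled full-time: no → true
  household dependents ≥ 3: 5 ≥ 3 is true
  essays submitted ≤ 1: 3 ≤ 1 is false
  declared major = biology: education == biology is false
  NOT renewal applicant: yes → false
  expected family contribution ≥ 18537 USD: 49046 ≥ 18537 is true
  credits completed between 97 and 120: 74 in [97, 120] is false
Combine:
[1.1] true AND false = false
[1.2] false AND false AND true = false
[1] false OR false = false
[2.1.1] true → false = false
[2.1] NOT false = true
[2.2.1] exactly-one(false, false) = false
[2.2] NOT false = true
[2.3] true OR false = true
[2] true AND true AND true = true
[root] false OR true = true
Overall: true → awarded

Awarded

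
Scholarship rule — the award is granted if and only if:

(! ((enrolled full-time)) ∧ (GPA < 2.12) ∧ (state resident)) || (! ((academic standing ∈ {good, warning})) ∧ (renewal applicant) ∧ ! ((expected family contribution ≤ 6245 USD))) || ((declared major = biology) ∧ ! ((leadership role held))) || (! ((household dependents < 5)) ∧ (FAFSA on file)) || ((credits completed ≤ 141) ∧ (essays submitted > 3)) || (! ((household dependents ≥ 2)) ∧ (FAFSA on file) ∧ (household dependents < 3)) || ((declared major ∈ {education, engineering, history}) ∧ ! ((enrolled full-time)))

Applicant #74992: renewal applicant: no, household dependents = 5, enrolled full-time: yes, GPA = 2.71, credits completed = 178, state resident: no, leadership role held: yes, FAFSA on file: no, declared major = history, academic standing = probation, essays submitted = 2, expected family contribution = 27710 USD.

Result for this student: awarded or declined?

Atomic conditions:
  enrolled full-time: yes → true
  GPA < 2.12: 2.71 < 2.12 is false
  state resident: no → false
  academic standing ∈ {good, warning}: probation is not in the set → false
  renewal applicant: no → false
  expected family contribution ≤ 6245 USD: 27710 ≤ 6245 is false
  declared major = biology: history == biology is false
  leadership role held: yes → true
  household dependents < 5: 5 < 5 is false
  FAFSA on file: no → false
  credits completed ≤ 141: 178 ≤ 141 is false
  essays submitted > 3: 2 > 3 is false
  household dependents ≥ 2: 5 ≥ 2 is true
  household dependents < 3: 5 < 3 is false
  declared major ∈ {education, engineering, history}: history is in the set → true
Combine:
[1.1] NOT true = false
[1] false AND false AND false = false
[2.1] NOT false = true
[2.3] NOT false = true
[2] true AND false AND true = false
[3.2] NOT true = false
[3] false AND false = false
[4.1] NOT false = true
[4] true AND false = false
[5] false AND false = false
[6.1] NOT true = false
[6] false AND false AND false = false
[7.2] NOT true = false
[7] true AND false = false
[root] false OR false OR false OR false OR false OR false OR false = false
Overall: false → declined

Declined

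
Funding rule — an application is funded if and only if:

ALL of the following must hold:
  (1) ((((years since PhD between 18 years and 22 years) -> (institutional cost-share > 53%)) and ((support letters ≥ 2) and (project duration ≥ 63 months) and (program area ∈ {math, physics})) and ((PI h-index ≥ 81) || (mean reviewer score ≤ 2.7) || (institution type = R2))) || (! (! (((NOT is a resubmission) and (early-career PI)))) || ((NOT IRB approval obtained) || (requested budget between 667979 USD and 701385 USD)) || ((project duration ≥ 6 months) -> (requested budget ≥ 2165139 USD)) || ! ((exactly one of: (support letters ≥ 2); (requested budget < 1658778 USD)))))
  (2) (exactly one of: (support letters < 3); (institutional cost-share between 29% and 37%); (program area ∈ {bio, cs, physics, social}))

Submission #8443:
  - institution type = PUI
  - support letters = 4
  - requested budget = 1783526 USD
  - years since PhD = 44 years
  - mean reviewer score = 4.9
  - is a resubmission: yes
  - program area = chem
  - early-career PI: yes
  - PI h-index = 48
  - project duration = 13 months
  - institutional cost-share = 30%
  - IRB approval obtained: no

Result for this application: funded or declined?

Atomic conditions:
  years since PhD between 18 years and 22 years: 44 in [18, 22] is false
  institutional cost-share > 53%: 30 > 53 is false
  support letters ≥ 2: 4 ≥ 2 is true
  project duration ≥ 63 months: 13 ≥ 63 is false
  program area ∈ {math, physics}: chem is not in the set → false
  PI h-index ≥ 81: 48 ≥ 81 is false
  mean reviewer score ≤ 2.7: 4.9 ≤ 2.7 is false
  institution type = R2: PUI == R2 is false
  NOT is a resubmission: yes → false
  early-career PI: yes → true
  NOT IRB approval obtained: no → true
  requested budget between 667979 USD and 701385 USD: 1783526 in [667979, 701385] is false
  project duration ≥ 6 months: 13 ≥ 6 is true
  requested budget ≥ 2165139 USD: 1783526 ≥ 2165139 is false
  requested budget < 1658778 USD: 1783526 < 1658778 is false
  support letters < 3: 4 < 3 is false
  institutional cost-share between 29% and 37%: 30 in [29, 37] is true
  program area ∈ {bio, cs, physics, social}: chem is not in the set → false
Combine:
[1.1.1] false → false (antecedent false ⇒ implication holds) = true
[1.1.2] true AND false AND false = false
[1.1.3] false OR false OR false = false
[1.1] true AND false AND false = false
[1.2.1.1.1] false AND true = false
[1.2.1.1] NOT false = true
[1.2.1] NOT true = false
[1.2.2] true OR false = true
[1.2.3] true → false = false
[1.2.4.1] exactly-one(true, false) = true
[1.2.4] NOT true = false
[1.2] false OR true OR false OR false = true
[1] false OR true = true
[2] exactly-one(false, true, false) = true
[root] true AND true = true
Overall: true → funded

Funded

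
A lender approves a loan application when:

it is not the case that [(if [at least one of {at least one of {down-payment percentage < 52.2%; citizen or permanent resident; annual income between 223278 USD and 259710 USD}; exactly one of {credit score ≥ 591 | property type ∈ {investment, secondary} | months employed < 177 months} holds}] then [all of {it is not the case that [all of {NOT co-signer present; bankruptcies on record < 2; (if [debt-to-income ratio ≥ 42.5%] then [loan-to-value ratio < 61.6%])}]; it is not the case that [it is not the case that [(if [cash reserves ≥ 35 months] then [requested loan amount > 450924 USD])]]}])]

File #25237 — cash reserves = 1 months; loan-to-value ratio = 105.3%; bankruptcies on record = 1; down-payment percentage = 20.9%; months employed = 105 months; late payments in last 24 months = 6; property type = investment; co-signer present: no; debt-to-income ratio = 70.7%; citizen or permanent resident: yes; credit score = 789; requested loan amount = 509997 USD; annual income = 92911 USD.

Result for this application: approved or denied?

Atomic conditions:
  down-payment percentage < 52.2%: 20.9 < 52.2 is true
  citizen or permanent resident: yes → true
  annual income between 223278 USD and 259710 USD: 92911 in [223278, 259710] is false
  credit score ≥ 591: 789 ≥ 591 is true
  property type ∈ {investment, secondary}: investment is in the set → true
  months employed < 177 months: 105 < 177 is true
  NOT co-signer present: no → true
  bankruptcies on record < 2: 1 < 2 is true
  debt-to-income ratio ≥ 42.5%: 70.7 ≥ 42.5 is true
  loan-to-value ratio < 61.6%: 105.3 < 61.6 is false
  cash reserves ≥ 35 months: 1 ≥ 35 is false
  requested loan amount > 450924 USD: 509997 > 450924 is true
Combine:
[1.1.1] true OR true OR false = true
[1.1.2] exactly-one(true, true, true) = false
[1.1] true OR false = true
[1.2.1.1.3] true → false = false
[1.2.1.1] true AND true AND false = false
[1.2.1] NOT false = true
[1.2.2.1.1] false → true (antecedent false ⇒ implication holds) = true
[1.2.2.1] NOT true = false
[1.2.2] NOT false = true
[1.2] true AND true = true
[1] true → true = true
[root] NOT true = false
Overall: false → denied

Denied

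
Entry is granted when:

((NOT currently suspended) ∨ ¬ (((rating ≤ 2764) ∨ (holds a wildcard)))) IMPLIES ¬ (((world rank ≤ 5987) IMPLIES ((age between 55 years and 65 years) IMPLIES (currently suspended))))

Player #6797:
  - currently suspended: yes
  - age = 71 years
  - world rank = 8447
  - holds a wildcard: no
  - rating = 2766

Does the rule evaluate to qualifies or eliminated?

Eliminated

Atomic conditions:
  NOT currently suspended: yes → false
  rating ≤ 2764: 2766 ≤ 2764 is false
  holds a wildcard: no → false
  world rank ≤ 5987: 8447 ≤ 5987 is false
  age between 55 years and 65 years: 71 in [55, 65] is false
  currently suspended: yes → true
Combine:
[1.2.1] false OR false = false
[1.2] NOT false = true
[1] false OR true = true
[2.1.2] false → true (antecedent false ⇒ implication holds) = true
[2.1] false → true (antecedent false ⇒ implication holds) = true
[2] NOT true = false
[root] true → false = false
Overall: false → eliminated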